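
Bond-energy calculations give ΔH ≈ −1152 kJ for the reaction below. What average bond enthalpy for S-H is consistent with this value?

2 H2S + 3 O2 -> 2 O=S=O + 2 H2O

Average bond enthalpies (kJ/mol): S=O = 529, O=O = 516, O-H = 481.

D(S-H) ≈ 335 kJ/mol

Let D be the S-H bond energy.
Σ(broken) = 3×516 + 4×D = 1548 + 4D
Σ(formed) = 4×481 + 4×529 = 4040
ΔH = Σ(broken) − Σ(formed) = (1548 + 4D) − (4040) = −2492 + 4D
Setting this equal to −1152 kJ gives 4D = 1340, so D = 335 kJ/mol.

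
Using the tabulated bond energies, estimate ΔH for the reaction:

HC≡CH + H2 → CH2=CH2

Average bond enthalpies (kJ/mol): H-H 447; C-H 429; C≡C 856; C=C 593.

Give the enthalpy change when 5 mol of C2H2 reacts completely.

Bonds broken (reactants):
  C≡C: 1 × 856 = 856
  C-H: 2 × 429 = 858
  H-H: 1 × 447 = 447
  Σ(broken) = 2161 kJ
Bonds formed (products):
  C-H: 4 × 429 = 1716
  C=C: 1 × 593 = 593
  Σ(formed) = 2309 kJ
ΔH = Σ(broken) − Σ(formed) = 2161 − 2309 = −148 kJ
For 5× the reaction as written: 5 × (−148) = −740 kJ

ΔH = −740 kJ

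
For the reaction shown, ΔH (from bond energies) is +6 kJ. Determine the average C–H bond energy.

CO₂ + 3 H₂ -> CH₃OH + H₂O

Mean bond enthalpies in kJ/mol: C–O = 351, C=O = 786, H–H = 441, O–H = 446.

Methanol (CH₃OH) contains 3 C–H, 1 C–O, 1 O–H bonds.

Let D be the C–H bond energy.
Σ(broken) = 2×786 + 3×441 = 2895
Σ(formed) = 3×D + 1×351 + 3×446 = 1689 + 3D
ΔH = Σ(broken) − Σ(formed) = (2895) − (1689 + 3D) = +1206 − 3D
Setting this equal to +6 kJ gives 3D = 1200, so D = 400 kJ/mol.

D(C–H) ≈ 400 kJ/mol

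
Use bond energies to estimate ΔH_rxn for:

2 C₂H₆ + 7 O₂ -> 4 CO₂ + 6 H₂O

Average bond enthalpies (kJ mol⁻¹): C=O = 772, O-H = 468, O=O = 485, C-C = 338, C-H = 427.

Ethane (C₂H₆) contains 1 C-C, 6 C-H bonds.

Bonds broken (reactants):
  C-C: 2 × 338 = 676
  C-H: 12 × 427 = 5124
  O=O: 7 × 485 = 3395
  Σ(broken) = 9195 kJ
Bonds formed (products):
  C=O: 8 × 772 = 6176
  O-H: 12 × 468 = 5616
  Σ(formed) = 11792 kJ
ΔH = Σ(broken) − Σ(formed) = 9195 − 11792 = −2597 kJ

ΔH ≈ −2597 kJ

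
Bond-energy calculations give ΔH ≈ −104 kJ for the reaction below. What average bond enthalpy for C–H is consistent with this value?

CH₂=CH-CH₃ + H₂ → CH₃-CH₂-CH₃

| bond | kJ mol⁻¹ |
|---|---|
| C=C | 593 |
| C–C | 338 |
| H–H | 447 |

D(C–H) ≈ 403 kJ/mol

Let D be the C–H bond energy.
Σ(broken) = 1×338 + 6×D + 1×593 + 1×447 = 1378 + 6D
Σ(formed) = 2×338 + 8×D = 676 + 8D
ΔH = Σ(broken) − Σ(formed) = (1378 + 6D) − (676 + 8D) = +702 − 2D
Setting this equal to −104 kJ gives 2D = 806, so D = 403 kJ/mol.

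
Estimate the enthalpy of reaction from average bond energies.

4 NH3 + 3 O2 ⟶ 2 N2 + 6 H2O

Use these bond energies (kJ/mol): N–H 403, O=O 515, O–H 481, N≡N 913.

Bonds broken (reactants):
  N–H: 12 × 403 = 4836
  O=O: 3 × 515 = 1545
  Σ(broken) = 6381 kJ
Bonds formed (products):
  N≡N: 2 × 913 = 1826
  O–H: 12 × 481 = 5772
  Σ(formed) = 7598 kJ
ΔH = Σ(broken) − Σ(formed) = 6381 − 7598 = −1217 kJ

ΔH ≈ −1217 kJ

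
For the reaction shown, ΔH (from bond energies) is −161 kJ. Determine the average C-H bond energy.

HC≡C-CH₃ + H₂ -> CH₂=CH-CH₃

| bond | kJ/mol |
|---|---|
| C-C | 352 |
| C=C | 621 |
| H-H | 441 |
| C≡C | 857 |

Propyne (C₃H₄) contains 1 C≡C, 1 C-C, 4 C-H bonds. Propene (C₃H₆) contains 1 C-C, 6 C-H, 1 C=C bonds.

D(C-H) ≈ 419 kJ/mol

Let D be the C-H bond energy.
Σ(broken) = 1×857 + 1×352 + 4×D + 1×441 = 1650 + 4D
Σ(formed) = 1×352 + 6×D + 1×621 = 973 + 6D
ΔH = Σ(broken) − Σ(formed) = (1650 + 4D) − (973 + 6D) = +677 − 2D
Setting this equal to −161 kJ gives 2D = 838, so D = 419 kJ/mol.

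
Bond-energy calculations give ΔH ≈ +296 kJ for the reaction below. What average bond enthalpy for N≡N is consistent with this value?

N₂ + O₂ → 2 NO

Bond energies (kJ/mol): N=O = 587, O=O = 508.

D(N≡N) ≈ 962 kJ/mol

Let D be the N≡N bond energy.
Σ(broken) = 1×D + 1×508 = 508 + D
Σ(formed) = 2×587 = 1174
ΔH = Σ(broken) − Σ(formed) = (508 + D) − (1174) = −666 + D
Setting this equal to +296 kJ gives D = 962 kJ/mol.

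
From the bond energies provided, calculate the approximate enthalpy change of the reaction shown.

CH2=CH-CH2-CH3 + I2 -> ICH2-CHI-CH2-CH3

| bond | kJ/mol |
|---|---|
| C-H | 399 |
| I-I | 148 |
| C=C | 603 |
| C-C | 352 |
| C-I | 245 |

ΔH ≈ −91 kJ

Bonds broken (reactants):
  C-C: 2 × 352 = 704
  C-H: 8 × 399 = 3192
  C=C: 1 × 603 = 603
  I-I: 1 × 148 = 148
  Σ(broken) = 4647 kJ
Bonds formed (products):
  C-C: 3 × 352 = 1056
  C-H: 8 × 399 = 3192
  C-I: 2 × 245 = 490
  Σ(formed) = 4738 kJ
ΔH = Σ(broken) − Σ(formed) = 4647 − 4738 = −91 kJ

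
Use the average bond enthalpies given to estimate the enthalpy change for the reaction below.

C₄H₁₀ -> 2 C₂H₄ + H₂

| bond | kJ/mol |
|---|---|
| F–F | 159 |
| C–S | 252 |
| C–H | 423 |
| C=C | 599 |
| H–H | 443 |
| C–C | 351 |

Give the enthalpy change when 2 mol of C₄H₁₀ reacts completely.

Bonds broken (reactants):
  C–C: 3 × 351 = 1053
  C–H: 10 × 423 = 4230
  Σ(broken) = 5283 kJ
Bonds formed (products):
  C–H: 8 × 423 = 3384
  C=C: 2 × 599 = 1198
  H–H: 1 × 443 = 443
  Σ(formed) = 5025 kJ
ΔH = Σ(broken) − Σ(formed) = 5283 − 5025 = +258 kJ
For 2× the reaction as written: 2 × (+258) = +516 kJ

ΔH = +516 kJ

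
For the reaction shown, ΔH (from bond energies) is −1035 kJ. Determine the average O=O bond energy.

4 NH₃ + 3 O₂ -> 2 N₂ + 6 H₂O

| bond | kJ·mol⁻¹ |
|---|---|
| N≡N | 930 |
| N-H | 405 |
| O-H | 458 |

D(O=O) ≈ 487 kJ/mol

Let D be the O=O bond energy.
Σ(broken) = 12×405 + 3×D = 4860 + 3D
Σ(formed) = 2×930 + 12×458 = 7356
ΔH = Σ(broken) − Σ(formed) = (4860 + 3D) − (7356) = −2496 + 3D
Setting this equal to −1035 kJ gives 3D = 1461, so D = 487 kJ/mol.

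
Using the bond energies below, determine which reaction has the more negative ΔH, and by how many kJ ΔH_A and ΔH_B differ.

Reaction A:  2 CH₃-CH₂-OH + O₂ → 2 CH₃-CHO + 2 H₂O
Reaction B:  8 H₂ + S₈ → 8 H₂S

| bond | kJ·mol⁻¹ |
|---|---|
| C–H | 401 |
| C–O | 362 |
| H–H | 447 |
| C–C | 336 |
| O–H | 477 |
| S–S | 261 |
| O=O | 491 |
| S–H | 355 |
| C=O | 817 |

Reaction A:
  Bonds broken (reactants):
    C–C: 2 × 336 = 672
    C–H: 10 × 401 = 4010
    C–O: 2 × 362 = 724
    O–H: 2 × 477 = 954
    O=O: 1 × 491 = 491
    Σ(broken) = 6851 kJ
  Bonds formed (products):
    C–C: 2 × 336 = 672
    C–H: 8 × 401 = 3208
    C=O: 2 × 817 = 1634
    O–H: 4 × 477 = 1908
    Σ(formed) = 7422 kJ
  ΔH_A = 6851 − 7422 = −571 kJ
Reaction B:
  Bonds broken (reactants):
    H–H: 8 × 447 = 3576
    S–S: 8 × 261 = 2088
    Σ(broken) = 5664 kJ
  Bonds formed (products):
    S–H: 16 × 355 = 5680
    Σ(formed) = 5680 kJ
  ΔH_B = 5664 − 5680 = −16 kJ
ΔH_A − ΔH_B = −555 kJ, so reaction A has the more negative ΔH; |ΔH_A − ΔH_B| = 555 kJ.

Reaction A, by 555 kJ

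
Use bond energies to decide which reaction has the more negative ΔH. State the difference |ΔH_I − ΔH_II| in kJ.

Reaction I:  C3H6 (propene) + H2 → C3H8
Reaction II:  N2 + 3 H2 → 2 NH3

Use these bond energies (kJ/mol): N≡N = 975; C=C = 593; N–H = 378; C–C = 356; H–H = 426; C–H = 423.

Reaction I:
  Bonds broken (reactants):
    C–C: 1 × 356 = 356
    C–H: 6 × 423 = 2538
    C=C: 1 × 593 = 593
    H–H: 1 × 426 = 426
    Σ(broken) = 3913 kJ
  Bonds formed (products):
    C–C: 2 × 356 = 712
    C–H: 8 × 423 = 3384
    Σ(formed) = 4096 kJ
  ΔH_I = 3913 − 4096 = −183 kJ
Reaction II:
  Bonds broken (reactants):
    H–H: 3 × 426 = 1278
    N≡N: 1 × 975 = 975
    Σ(broken) = 2253 kJ
  Bonds formed (products):
    N–H: 6 × 378 = 2268
    Σ(formed) = 2268 kJ
  ΔH_II = 2253 − 2268 = −15 kJ
ΔH_I − ΔH_II = −168 kJ, so reaction I has the more negative ΔH; |ΔH_I − ΔH_II| = 168 kJ.

Reaction I, by 168 kJ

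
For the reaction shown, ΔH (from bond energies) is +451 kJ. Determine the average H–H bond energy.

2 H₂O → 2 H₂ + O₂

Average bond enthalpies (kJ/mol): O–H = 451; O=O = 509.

Let D be the H–H bond energy.
Σ(broken) = 4×451 = 1804
Σ(formed) = 2×D + 1×509 = 509 + 2D
ΔH = Σ(broken) − Σ(formed) = (1804) − (509 + 2D) = +1295 − 2D
Setting this equal to +451 kJ gives 2D = 844, so D = 422 kJ/mol.

D(H–H) ≈ 422 kJ/mol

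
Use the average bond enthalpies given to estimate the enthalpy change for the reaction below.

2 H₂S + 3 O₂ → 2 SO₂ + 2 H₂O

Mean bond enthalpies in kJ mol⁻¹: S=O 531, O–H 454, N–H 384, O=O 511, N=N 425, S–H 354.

ΔH ≈ −991 kJ

Bonds broken (reactants):
  O=O: 3 × 511 = 1533
  S–H: 4 × 354 = 1416
  Σ(broken) = 2949 kJ
Bonds formed (products):
  O–H: 4 × 454 = 1816
  S=O: 4 × 531 = 2124
  Σ(formed) = 3940 kJ
ΔH = Σ(broken) − Σ(formed) = 2949 − 3940 = −991 kJ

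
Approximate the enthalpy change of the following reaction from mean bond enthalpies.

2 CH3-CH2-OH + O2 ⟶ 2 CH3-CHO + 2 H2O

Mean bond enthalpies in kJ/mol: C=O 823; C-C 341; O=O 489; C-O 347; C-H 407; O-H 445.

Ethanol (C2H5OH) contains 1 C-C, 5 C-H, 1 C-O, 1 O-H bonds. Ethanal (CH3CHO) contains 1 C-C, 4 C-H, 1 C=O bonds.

Bonds broken (reactants):
  C-C: 2 × 341 = 682
  C-H: 10 × 407 = 4070
  C-O: 2 × 347 = 694
  O-H: 2 × 445 = 890
  O=O: 1 × 489 = 489
  Σ(broken) = 6825 kJ
Bonds formed (products):
  C-C: 2 × 341 = 682
  C-H: 8 × 407 = 3256
  C=O: 2 × 823 = 1646
  O-H: 4 × 445 = 1780
  Σ(formed) = 7364 kJ
ΔH = Σ(broken) − Σ(formed) = 6825 − 7364 = −539 kJ

ΔH ≈ −539 kJ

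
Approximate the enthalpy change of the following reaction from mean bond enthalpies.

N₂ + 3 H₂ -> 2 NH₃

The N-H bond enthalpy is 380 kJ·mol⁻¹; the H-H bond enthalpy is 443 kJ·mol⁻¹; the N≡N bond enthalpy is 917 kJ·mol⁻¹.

ΔH ≈ −34 kJ

Bonds broken (reactants):
  H-H: 3 × 443 = 1329
  N≡N: 1 × 917 = 917
  Σ(broken) = 2246 kJ
Bonds formed (products):
  N-H: 6 × 380 = 2280
  Σ(formed) = 2280 kJ
ΔH = Σ(broken) − Σ(formed) = 2246 − 2280 = −34 kJ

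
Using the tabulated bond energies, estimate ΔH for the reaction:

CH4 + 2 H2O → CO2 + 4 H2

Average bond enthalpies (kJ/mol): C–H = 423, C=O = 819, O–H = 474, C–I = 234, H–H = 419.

Bonds broken (reactants):
  C–H: 4 × 423 = 1692
  O–H: 4 × 474 = 1896
  Σ(broken) = 3588 kJ
Bonds formed (products):
  C=O: 2 × 819 = 1638
  H–H: 4 × 419 = 1676
  Σ(formed) = 3314 kJ
ΔH = Σ(broken) − Σ(formed) = 3588 − 3314 = +274 kJ

ΔH ≈ +274 kJ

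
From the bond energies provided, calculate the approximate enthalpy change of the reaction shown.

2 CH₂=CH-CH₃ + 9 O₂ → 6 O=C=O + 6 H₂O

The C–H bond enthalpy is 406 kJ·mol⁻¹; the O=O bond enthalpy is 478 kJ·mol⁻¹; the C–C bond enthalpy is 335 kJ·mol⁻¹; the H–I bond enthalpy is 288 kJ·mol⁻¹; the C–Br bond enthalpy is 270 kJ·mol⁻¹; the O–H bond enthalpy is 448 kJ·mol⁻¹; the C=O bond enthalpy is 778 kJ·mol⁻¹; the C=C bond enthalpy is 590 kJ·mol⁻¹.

ΔH ≈ −3688 kJ

Bonds broken (reactants):
  C–C: 2 × 335 = 670
  C–H: 12 × 406 = 4872
  C=C: 2 × 590 = 1180
  O=O: 9 × 478 = 4302
  Σ(broken) = 11024 kJ
Bonds formed (products):
  C=O: 12 × 778 = 9336
  O–H: 12 × 448 = 5376
  Σ(formed) = 14712 kJ
ΔH = Σ(broken) − Σ(formed) = 11024 − 14712 = −3688 kJ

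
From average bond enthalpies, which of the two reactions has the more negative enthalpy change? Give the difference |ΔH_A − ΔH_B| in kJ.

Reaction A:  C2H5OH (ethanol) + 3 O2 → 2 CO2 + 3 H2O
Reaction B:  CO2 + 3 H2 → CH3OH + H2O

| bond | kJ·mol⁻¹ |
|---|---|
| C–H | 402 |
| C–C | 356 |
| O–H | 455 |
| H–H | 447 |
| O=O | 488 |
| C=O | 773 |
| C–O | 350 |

Reaction A, by 1153 kJ

Reaction A:
  Bonds broken (reactants):
    C–C: 1 × 356 = 356
    C–H: 5 × 402 = 2010
    C–O: 1 × 350 = 350
    O–H: 1 × 455 = 455
    O=O: 3 × 488 = 1464
    Σ(broken) = 4635 kJ
  Bonds formed (products):
    C=O: 4 × 773 = 3092
    O–H: 6 × 455 = 2730
    Σ(formed) = 5822 kJ
  ΔH_A = 4635 − 5822 = −1187 kJ
Reaction B:
  Bonds broken (reactants):
    C=O: 2 × 773 = 1546
    H–H: 3 × 447 = 1341
    Σ(broken) = 2887 kJ
  Bonds formed (products):
    C–H: 3 × 402 = 1206
    C–O: 1 × 350 = 350
    O–H: 3 × 455 = 1365
    Σ(formed) = 2921 kJ
  ΔH_B = 2887 − 2921 = −34 kJ
ΔH_A − ΔH_B = −1153 kJ, so reaction A has the more negative ΔH; |ΔH_A − ΔH_B| = 1153 kJ.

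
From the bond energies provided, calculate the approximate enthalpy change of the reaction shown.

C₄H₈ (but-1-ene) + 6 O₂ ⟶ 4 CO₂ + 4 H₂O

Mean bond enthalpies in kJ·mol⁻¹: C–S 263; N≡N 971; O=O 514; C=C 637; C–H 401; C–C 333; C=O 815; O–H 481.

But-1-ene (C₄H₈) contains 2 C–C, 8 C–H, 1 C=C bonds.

Bonds broken (reactants):
  C–C: 2 × 333 = 666
  C–H: 8 × 401 = 3208
  C=C: 1 × 637 = 637
  O=O: 6 × 514 = 3084
  Σ(broken) = 7595 kJ
Bonds formed (products):
  C=O: 8 × 815 = 6520
  O–H: 8 × 481 = 3848
  Σ(formed) = 10368 kJ
ΔH = Σ(broken) − Σ(formed) = 7595 − 10368 = −2773 kJ

ΔH ≈ −2773 kJ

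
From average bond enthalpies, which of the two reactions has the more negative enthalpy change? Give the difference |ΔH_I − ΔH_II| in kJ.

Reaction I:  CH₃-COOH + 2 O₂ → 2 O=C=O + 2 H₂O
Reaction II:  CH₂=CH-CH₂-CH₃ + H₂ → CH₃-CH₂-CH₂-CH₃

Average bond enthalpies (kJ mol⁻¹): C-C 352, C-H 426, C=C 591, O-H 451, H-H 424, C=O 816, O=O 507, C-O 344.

Reaction I:
  Bonds broken (reactants):
    C-C: 1 × 352 = 352
    C-H: 3 × 426 = 1278
    C-O: 1 × 344 = 344
    C=O: 1 × 816 = 816
    O-H: 1 × 451 = 451
    O=O: 2 × 507 = 1014
    Σ(broken) = 4255 kJ
  Bonds formed (products):
    C=O: 4 × 816 = 3264
    O-H: 4 × 451 = 1804
    Σ(formed) = 5068 kJ
  ΔH_I = 4255 − 5068 = −813 kJ
Reaction II:
  Bonds broken (reactants):
    C-C: 2 × 352 = 704
    C-H: 8 × 426 = 3408
    C=C: 1 × 591 = 591
    H-H: 1 × 424 = 424
    Σ(broken) = 5127 kJ
  Bonds formed (products):
    C-C: 3 × 352 = 1056
    C-H: 10 × 426 = 4260
    Σ(formed) = 5316 kJ
  ΔH_II = 5127 − 5316 = −189 kJ
ΔH_I − ΔH_II = −624 kJ, so reaction I has the more negative ΔH; |ΔH_I − ΔH_II| = 624 kJ.

Reaction I, by 624 kJ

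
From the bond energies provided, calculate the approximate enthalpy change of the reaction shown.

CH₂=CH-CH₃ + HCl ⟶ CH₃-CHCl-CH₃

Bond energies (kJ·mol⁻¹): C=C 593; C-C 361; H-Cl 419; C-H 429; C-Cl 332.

Bonds broken (reactants):
  C-C: 1 × 361 = 361
  C-H: 6 × 429 = 2574
  C=C: 1 × 593 = 593
  H-Cl: 1 × 419 = 419
  Σ(broken) = 3947 kJ
Bonds formed (products):
  C-C: 2 × 361 = 722
  C-Cl: 1 × 332 = 332
  C-H: 7 × 429 = 3003
  Σ(formed) = 4057 kJ
ΔH = Σ(broken) − Σ(formed) = 3947 − 4057 = −110 kJ

ΔH ≈ −110 kJ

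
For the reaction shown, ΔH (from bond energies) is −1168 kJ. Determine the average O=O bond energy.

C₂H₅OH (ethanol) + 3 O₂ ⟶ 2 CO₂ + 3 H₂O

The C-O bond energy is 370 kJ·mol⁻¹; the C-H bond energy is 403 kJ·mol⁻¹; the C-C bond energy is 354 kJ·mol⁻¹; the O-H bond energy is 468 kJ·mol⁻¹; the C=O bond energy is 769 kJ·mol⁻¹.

D(O=O) ≈ 503 kJ/mol

Let D be the O=O bond energy.
Σ(broken) = 1×354 + 5×403 + 1×370 + 1×468 + 3×D = 3207 + 3D
Σ(formed) = 4×769 + 6×468 = 5884
ΔH = Σ(broken) − Σ(formed) = (3207 + 3D) − (5884) = −2677 + 3D
Setting this equal to −1168 kJ gives 3D = 1509, so D = 503 kJ/mol.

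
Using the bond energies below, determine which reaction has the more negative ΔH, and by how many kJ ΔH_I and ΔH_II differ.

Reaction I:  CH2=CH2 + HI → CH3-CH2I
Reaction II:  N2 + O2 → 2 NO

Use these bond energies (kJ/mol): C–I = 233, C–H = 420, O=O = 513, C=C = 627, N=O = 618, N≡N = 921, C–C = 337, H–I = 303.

Reaction I:
  Bonds broken (reactants):
    C–H: 4 × 420 = 1680
    C=C: 1 × 627 = 627
    H–I: 1 × 303 = 303
    Σ(broken) = 2610 kJ
  Bonds formed (products):
    C–C: 1 × 337 = 337
    C–H: 5 × 420 = 2100
    C–I: 1 × 233 = 233
    Σ(formed) = 2670 kJ
  ΔH_I = 2610 − 2670 = −60 kJ
Reaction II:
  Bonds broken (reactants):
    N≡N: 1 × 921 = 921
    O=O: 1 × 513 = 513
    Σ(broken) = 1434 kJ
  Bonds formed (products):
    N=O: 2 × 618 = 1236
    Σ(formed) = 1236 kJ
  ΔH_II = 1434 − 1236 = +198 kJ
ΔH_I − ΔH_II = −258 kJ, so reaction I has the more negative ΔH; |ΔH_I − ΔH_II| = 258 kJ.

Reaction I, by 258 kJ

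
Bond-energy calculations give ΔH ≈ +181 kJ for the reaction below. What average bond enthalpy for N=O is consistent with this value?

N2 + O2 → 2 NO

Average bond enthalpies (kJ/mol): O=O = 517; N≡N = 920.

Let D be the N=O bond energy.
Σ(broken) = 1×920 + 1×517 = 1437
Σ(formed) = 2×D = 2D
ΔH = Σ(broken) − Σ(formed) = (1437) − (2D) = +1437 − 2D
Setting this equal to +181 kJ gives 2D = 1256, so D = 628 kJ/mol.

D(N=O) ≈ 628 kJ/mol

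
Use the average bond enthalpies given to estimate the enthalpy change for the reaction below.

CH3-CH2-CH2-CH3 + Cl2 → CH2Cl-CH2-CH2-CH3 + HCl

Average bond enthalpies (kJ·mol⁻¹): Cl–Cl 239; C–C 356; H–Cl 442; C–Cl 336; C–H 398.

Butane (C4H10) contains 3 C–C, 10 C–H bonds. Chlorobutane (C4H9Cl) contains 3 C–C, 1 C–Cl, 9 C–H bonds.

ΔH ≈ −141 kJ

Bonds broken (reactants):
  C–C: 3 × 356 = 1068
  C–H: 10 × 398 = 3980
  Cl–Cl: 1 × 239 = 239
  Σ(broken) = 5287 kJ
Bonds formed (products):
  C–C: 3 × 356 = 1068
  C–Cl: 1 × 336 = 336
  C–H: 9 × 398 = 3582
  H–Cl: 1 × 442 = 442
  Σ(formed) = 5428 kJ
ΔH = Σ(broken) − Σ(formed) = 5287 − 5428 = −141 kJ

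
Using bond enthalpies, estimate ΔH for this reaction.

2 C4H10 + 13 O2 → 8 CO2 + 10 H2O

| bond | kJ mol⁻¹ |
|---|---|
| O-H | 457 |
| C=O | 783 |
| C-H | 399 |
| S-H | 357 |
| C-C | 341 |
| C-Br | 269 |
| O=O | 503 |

Bonds broken (reactants):
  C-C: 6 × 341 = 2046
  C-H: 20 × 399 = 7980
  O=O: 13 × 503 = 6539
  Σ(broken) = 16565 kJ
Bonds formed (products):
  C=O: 16 × 783 = 12528
  O-H: 20 × 457 = 9140
  Σ(formed) = 21668 kJ
ΔH = Σ(broken) − Σ(formed) = 16565 − 21668 = −5103 kJ

ΔH ≈ −5103 kJ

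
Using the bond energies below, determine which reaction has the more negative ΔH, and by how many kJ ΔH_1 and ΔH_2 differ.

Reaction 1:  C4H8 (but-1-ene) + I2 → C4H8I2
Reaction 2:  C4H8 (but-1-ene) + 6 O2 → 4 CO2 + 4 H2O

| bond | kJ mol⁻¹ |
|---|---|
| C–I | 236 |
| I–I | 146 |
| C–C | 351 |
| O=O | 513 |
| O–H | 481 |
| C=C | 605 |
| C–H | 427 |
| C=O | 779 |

Reaction 2, by 2207 kJ

Reaction 1:
  Bonds broken (reactants):
    C–C: 2 × 351 = 702
    C–H: 8 × 427 = 3416
    C=C: 1 × 605 = 605
    I–I: 1 × 146 = 146
    Σ(broken) = 4869 kJ
  Bonds formed (products):
    C–C: 3 × 351 = 1053
    C–H: 8 × 427 = 3416
    C–I: 2 × 236 = 472
    Σ(formed) = 4941 kJ
  ΔH_1 = 4869 − 4941 = −72 kJ
Reaction 2:
  Bonds broken (reactants):
    C–C: 2 × 351 = 702
    C–H: 8 × 427 = 3416
    C=C: 1 × 605 = 605
    O=O: 6 × 513 = 3078
    Σ(broken) = 7801 kJ
  Bonds formed (products):
    C=O: 8 × 779 = 6232
    O–H: 8 × 481 = 3848
    Σ(formed) = 10080 kJ
  ΔH_2 = 7801 − 10080 = −2279 kJ
ΔH_1 − ΔH_2 = +2207 kJ, so reaction 2 has the more negative ΔH; |ΔH_1 − ΔH_2| = 2207 kJ.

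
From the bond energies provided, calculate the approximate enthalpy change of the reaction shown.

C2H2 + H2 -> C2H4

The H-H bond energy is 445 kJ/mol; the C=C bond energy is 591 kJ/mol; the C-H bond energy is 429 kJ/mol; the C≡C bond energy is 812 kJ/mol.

Bonds broken (reactants):
  C≡C: 1 × 812 = 812
  C-H: 2 × 429 = 858
  H-H: 1 × 445 = 445
  Σ(broken) = 2115 kJ
Bonds formed (products):
  C-H: 4 × 429 = 1716
  C=C: 1 × 591 = 591
  Σ(formed) = 2307 kJ
ΔH = Σ(broken) − Σ(formed) = 2115 − 2307 = −192 kJ

ΔH ≈ −192 kJ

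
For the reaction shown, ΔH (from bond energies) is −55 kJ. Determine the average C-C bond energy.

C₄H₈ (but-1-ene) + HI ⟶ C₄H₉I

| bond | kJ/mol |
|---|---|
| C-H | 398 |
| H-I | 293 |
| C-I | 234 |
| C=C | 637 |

D(C-C) ≈ 353 kJ/mol

Let D be the C-C bond energy.
Σ(broken) = 2×D + 8×398 + 1×637 + 1×293 = 4114 + 2D
Σ(formed) = 3×D + 9×398 + 1×234 = 3816 + 3D
ΔH = Σ(broken) − Σ(formed) = (4114 + 2D) − (3816 + 3D) = +298 − D
Setting this equal to −55 kJ gives D = 353 kJ/mol.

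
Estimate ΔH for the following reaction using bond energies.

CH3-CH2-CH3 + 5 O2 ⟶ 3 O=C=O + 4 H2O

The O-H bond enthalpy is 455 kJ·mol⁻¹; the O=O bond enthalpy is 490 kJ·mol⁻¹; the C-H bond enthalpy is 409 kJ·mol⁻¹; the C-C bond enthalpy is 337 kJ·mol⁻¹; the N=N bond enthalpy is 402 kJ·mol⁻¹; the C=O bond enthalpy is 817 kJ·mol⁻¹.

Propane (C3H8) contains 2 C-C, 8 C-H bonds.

Bonds broken (reactants):
  C-C: 2 × 337 = 674
  C-H: 8 × 409 = 3272
  O=O: 5 × 490 = 2450
  Σ(broken) = 6396 kJ
Bonds formed (products):
  C=O: 6 × 817 = 4902
  O-H: 8 × 455 = 3640
  Σ(formed) = 8542 kJ
ΔH = Σ(broken) − Σ(formed) = 6396 − 8542 = −2146 kJ

ΔH ≈ −2146 kJ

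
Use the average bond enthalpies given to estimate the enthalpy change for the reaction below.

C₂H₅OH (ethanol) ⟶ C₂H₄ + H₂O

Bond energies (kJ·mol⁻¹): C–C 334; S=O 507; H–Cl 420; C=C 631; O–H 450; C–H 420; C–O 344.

ΔH ≈ +17 kJ

Bonds broken (reactants):
  C–C: 1 × 334 = 334
  C–H: 5 × 420 = 2100
  C–O: 1 × 344 = 344
  O–H: 1 × 450 = 450
  Σ(broken) = 3228 kJ
Bonds formed (products):
  C–H: 4 × 420 = 1680
  C=C: 1 × 631 = 631
  O–H: 2 × 450 = 900
  Σ(formed) = 3211 kJ
ΔH = Σ(broken) − Σ(formed) = 3228 − 3211 = +17 kJ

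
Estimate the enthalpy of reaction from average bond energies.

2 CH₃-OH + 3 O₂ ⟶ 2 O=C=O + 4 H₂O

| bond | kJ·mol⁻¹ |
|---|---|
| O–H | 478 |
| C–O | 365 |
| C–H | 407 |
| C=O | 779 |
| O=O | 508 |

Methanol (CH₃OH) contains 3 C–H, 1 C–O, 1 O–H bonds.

Bonds broken (reactants):
  C–H: 6 × 407 = 2442
  C–O: 2 × 365 = 730
  O–H: 2 × 478 = 956
  O=O: 3 × 508 = 1524
  Σ(broken) = 5652 kJ
Bonds formed (products):
  C=O: 4 × 779 = 3116
  O–H: 8 × 478 = 3824
  Σ(formed) = 6940 kJ
ΔH = Σ(broken) − Σ(formed) = 5652 − 6940 = −1288 kJ

ΔH ≈ −1288 kJ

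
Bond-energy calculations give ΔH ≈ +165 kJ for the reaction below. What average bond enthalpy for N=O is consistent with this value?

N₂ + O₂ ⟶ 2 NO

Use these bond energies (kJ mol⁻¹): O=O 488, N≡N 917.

Let D be the N=O bond energy.
Σ(broken) = 1×917 + 1×488 = 1405
Σ(formed) = 2×D = 2D
ΔH = Σ(broken) − Σ(formed) = (1405) − (2D) = +1405 − 2D
Setting this equal to +165 kJ gives 2D = 1240, so D = 620 kJ/mol.

D(N=O) ≈ 620 kJ/mol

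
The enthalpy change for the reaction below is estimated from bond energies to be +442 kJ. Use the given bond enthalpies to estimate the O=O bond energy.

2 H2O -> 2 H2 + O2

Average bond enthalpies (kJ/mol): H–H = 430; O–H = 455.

D(O=O) ≈ 518 kJ/mol

Let D be the O=O bond energy.
Σ(broken) = 4×455 = 1820
Σ(formed) = 2×430 + 1×D = 860 + D
ΔH = Σ(broken) − Σ(formed) = (1820) − (860 + D) = +960 − D
Setting this equal to +442 kJ gives D = 518 kJ/mol.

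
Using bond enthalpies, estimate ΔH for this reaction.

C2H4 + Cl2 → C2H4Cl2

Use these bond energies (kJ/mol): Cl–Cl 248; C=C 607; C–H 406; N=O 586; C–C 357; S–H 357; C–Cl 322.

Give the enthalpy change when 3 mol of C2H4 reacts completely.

ΔH = −438 kJ

Bonds broken (reactants):
  C–H: 4 × 406 = 1624
  C=C: 1 × 607 = 607
  Cl–Cl: 1 × 248 = 248
  Σ(broken) = 2479 kJ
Bonds formed (products):
  C–C: 1 × 357 = 357
  C–Cl: 2 × 322 = 644
  C–H: 4 × 406 = 1624
  Σ(formed) = 2625 kJ
ΔH = Σ(broken) − Σ(formed) = 2479 − 2625 = −146 kJ
For 3× the reaction as written: 3 × (−146) = −438 kJ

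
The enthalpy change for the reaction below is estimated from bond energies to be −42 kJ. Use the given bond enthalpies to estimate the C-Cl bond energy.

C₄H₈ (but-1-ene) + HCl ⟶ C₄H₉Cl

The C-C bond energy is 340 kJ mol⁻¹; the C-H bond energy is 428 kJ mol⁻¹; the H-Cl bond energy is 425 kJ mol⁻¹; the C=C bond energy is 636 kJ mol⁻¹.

Let D be the C-Cl bond energy.
Σ(broken) = 2×340 + 8×428 + 1×636 + 1×425 = 5165
Σ(formed) = 3×340 + 1×D + 9×428 = 4872 + D
ΔH = Σ(broken) − Σ(formed) = (5165) − (4872 + D) = +293 − D
Setting this equal to −42 kJ gives D = 335 kJ/mol.

D(C-Cl) ≈ 335 kJ/mol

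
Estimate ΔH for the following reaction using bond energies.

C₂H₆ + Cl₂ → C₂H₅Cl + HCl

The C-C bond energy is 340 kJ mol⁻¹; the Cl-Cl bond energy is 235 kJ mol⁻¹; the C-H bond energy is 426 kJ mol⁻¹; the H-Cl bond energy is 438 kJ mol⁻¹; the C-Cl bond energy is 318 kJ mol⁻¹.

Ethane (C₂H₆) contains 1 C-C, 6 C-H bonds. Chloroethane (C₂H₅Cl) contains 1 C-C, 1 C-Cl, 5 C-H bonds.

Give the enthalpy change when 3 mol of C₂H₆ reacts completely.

Bonds broken (reactants):
  C-C: 1 × 340 = 340
  C-H: 6 × 426 = 2556
  Cl-Cl: 1 × 235 = 235
  Σ(broken) = 3131 kJ
Bonds formed (products):
  C-C: 1 × 340 = 340
  C-Cl: 1 × 318 = 318
  C-H: 5 × 426 = 2130
  H-Cl: 1 × 438 = 438
  Σ(formed) = 3226 kJ
ΔH = Σ(broken) − Σ(formed) = 3131 − 3226 = −95 kJ
For 3× the reaction as written: 3 × (−95) = −285 kJ

ΔH = −285 kJ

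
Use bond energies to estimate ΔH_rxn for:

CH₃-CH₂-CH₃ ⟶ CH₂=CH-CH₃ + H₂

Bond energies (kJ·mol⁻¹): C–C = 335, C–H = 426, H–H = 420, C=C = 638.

ΔH ≈ +129 kJ

Bonds broken (reactants):
  C–C: 2 × 335 = 670
  C–H: 8 × 426 = 3408
  Σ(broken) = 4078 kJ
Bonds formed (products):
  C–C: 1 × 335 = 335
  C–H: 6 × 426 = 2556
  C=C: 1 × 638 = 638
  H–H: 1 × 420 = 420
  Σ(formed) = 3949 kJ
ΔH = Σ(broken) − Σ(formed) = 4078 − 3949 = +129 kJ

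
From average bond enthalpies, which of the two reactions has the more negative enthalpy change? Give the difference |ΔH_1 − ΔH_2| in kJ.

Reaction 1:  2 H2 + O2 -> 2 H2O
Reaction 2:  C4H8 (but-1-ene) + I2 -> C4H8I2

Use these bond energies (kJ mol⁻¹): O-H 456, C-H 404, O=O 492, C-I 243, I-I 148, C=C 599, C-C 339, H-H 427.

Reaction 1, by 400 kJ

Reaction 1:
  Bonds broken (reactants):
    H-H: 2 × 427 = 854
    O=O: 1 × 492 = 492
    Σ(broken) = 1346 kJ
  Bonds formed (products):
    O-H: 4 × 456 = 1824
    Σ(formed) = 1824 kJ
  ΔH_1 = 1346 − 1824 = −478 kJ
Reaction 2:
  Bonds broken (reactants):
    C-C: 2 × 339 = 678
    C-H: 8 × 404 = 3232
    C=C: 1 × 599 = 599
    I-I: 1 × 148 = 148
    Σ(broken) = 4657 kJ
  Bonds formed (products):
    C-C: 3 × 339 = 1017
    C-H: 8 × 404 = 3232
    C-I: 2 × 243 = 486
    Σ(formed) = 4735 kJ
  ΔH_2 = 4657 − 4735 = −78 kJ
ΔH_1 − ΔH_2 = −400 kJ, so reaction 1 has the more negative ΔH; |ΔH_1 − ΔH_2| = 400 kJ.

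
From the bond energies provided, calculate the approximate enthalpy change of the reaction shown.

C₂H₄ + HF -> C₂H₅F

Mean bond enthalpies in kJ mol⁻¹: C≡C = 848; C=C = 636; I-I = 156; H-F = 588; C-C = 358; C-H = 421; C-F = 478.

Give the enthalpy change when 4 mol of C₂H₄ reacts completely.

Bonds broken (reactants):
  C-H: 4 × 421 = 1684
  C=C: 1 × 636 = 636
  H-F: 1 × 588 = 588
  Σ(broken) = 2908 kJ
Bonds formed (products):
  C-C: 1 × 358 = 358
  C-F: 1 × 478 = 478
  C-H: 5 × 421 = 2105
  Σ(formed) = 2941 kJ
ΔH = Σ(broken) − Σ(formed) = 2908 − 2941 = −33 kJ
For 4× the reaction as written: 4 × (−33) = −132 kJ

ΔH = −132 kJ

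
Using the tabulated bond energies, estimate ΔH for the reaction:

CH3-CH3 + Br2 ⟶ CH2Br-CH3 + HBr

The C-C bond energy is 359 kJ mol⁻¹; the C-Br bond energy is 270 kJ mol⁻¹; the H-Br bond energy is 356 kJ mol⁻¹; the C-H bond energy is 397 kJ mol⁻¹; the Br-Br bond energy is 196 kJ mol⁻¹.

ΔH ≈ −33 kJ

Bonds broken (reactants):
  Br-Br: 1 × 196 = 196
  C-C: 1 × 359 = 359
  C-H: 6 × 397 = 2382
  Σ(broken) = 2937 kJ
Bonds formed (products):
  C-Br: 1 × 270 = 270
  C-C: 1 × 359 = 359
  C-H: 5 × 397 = 1985
  H-Br: 1 × 356 = 356
  Σ(formed) = 2970 kJ
ΔH = Σ(broken) − Σ(formed) = 2937 − 2970 = −33 kJ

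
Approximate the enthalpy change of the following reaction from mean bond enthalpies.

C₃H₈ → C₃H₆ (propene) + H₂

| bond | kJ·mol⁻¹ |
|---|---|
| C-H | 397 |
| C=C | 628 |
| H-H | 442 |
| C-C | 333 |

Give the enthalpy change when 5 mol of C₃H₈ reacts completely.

Bonds broken (reactants):
  C-C: 2 × 333 = 666
  C-H: 8 × 397 = 3176
  Σ(broken) = 3842 kJ
Bonds formed (products):
  C-C: 1 × 333 = 333
  C-H: 6 × 397 = 2382
  C=C: 1 × 628 = 628
  H-H: 1 × 442 = 442
  Σ(formed) = 3785 kJ
ΔH = Σ(broken) − Σ(formed) = 3842 − 3785 = +57 kJ
For 5× the reaction as written: 5 × (+57) = +285 kJ

ΔH = +285 kJ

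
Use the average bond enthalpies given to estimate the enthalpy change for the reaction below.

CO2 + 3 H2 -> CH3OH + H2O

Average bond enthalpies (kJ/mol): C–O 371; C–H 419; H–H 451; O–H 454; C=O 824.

ΔH ≈ +11 kJ

Bonds broken (reactants):
  C=O: 2 × 824 = 1648
  H–H: 3 × 451 = 1353
  Σ(broken) = 3001 kJ
Bonds formed (products):
  C–H: 3 × 419 = 1257
  C–O: 1 × 371 = 371
  O–H: 3 × 454 = 1362
  Σ(formed) = 2990 kJ
ΔH = Σ(broken) − Σ(formed) = 3001 − 2990 = +11 kJ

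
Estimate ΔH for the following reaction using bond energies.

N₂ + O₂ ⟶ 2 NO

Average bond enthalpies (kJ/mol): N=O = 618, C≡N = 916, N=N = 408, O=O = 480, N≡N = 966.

ΔH ≈ +210 kJ

Bonds broken (reactants):
  N≡N: 1 × 966 = 966
  O=O: 1 × 480 = 480
  Σ(broken) = 1446 kJ
Bonds formed (products):
  N=O: 2 × 618 = 1236
  Σ(formed) = 1236 kJ
ΔH = Σ(broken) − Σ(formed) = 1446 − 1236 = +210 kJ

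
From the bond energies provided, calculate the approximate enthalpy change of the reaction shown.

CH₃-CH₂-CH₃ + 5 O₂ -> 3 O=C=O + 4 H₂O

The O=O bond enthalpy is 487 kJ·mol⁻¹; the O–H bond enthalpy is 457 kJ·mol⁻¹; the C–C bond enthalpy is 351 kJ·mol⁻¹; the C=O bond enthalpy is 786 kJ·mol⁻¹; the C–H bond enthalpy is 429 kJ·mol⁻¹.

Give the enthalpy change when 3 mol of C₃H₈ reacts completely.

ΔH = −5409 kJ

Bonds broken (reactants):
  C–C: 2 × 351 = 702
  C–H: 8 × 429 = 3432
  O=O: 5 × 487 = 2435
  Σ(broken) = 6569 kJ
Bonds formed (products):
  C=O: 6 × 786 = 4716
  O–H: 8 × 457 = 3656
  Σ(formed) = 8372 kJ
ΔH = Σ(broken) − Σ(formed) = 6569 − 8372 = −1803 kJ
For 3× the reaction as written: 3 × (−1803) = −5409 kJ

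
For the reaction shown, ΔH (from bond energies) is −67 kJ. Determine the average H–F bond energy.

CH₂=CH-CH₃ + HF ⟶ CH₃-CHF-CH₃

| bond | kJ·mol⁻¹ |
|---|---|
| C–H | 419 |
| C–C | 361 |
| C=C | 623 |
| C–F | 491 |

Let D be the H–F bond energy.
Σ(broken) = 1×361 + 6×419 + 1×623 + 1×D = 3498 + D
Σ(formed) = 2×361 + 1×491 + 7×419 = 4146
ΔH = Σ(broken) − Σ(formed) = (3498 + D) − (4146) = −648 + D
Setting this equal to −67 kJ gives D = 581 kJ/mol.

D(H–F) ≈ 581 kJ/mol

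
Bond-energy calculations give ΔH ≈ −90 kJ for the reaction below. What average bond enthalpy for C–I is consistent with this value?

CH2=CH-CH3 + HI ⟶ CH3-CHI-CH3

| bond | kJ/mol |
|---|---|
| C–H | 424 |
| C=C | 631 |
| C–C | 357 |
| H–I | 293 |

D(C–I) ≈ 233 kJ/mol

Let D be the C–I bond energy.
Σ(broken) = 1×357 + 6×424 + 1×631 + 1×293 = 3825
Σ(formed) = 2×357 + 7×424 + 1×D = 3682 + D
ΔH = Σ(broken) − Σ(formed) = (3825) − (3682 + D) = +143 − D
Setting this equal to −90 kJ gives D = 233 kJ/mol.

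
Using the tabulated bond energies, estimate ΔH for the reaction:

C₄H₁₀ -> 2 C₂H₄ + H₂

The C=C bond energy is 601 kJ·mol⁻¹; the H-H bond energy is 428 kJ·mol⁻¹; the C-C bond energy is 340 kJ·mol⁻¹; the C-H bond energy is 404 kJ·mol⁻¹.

ΔH ≈ +198 kJ

Bonds broken (reactants):
  C-C: 3 × 340 = 1020
  C-H: 10 × 404 = 4040
  Σ(broken) = 5060 kJ
Bonds formed (products):
  C-H: 8 × 404 = 3232
  C=C: 2 × 601 = 1202
  H-H: 1 × 428 = 428
  Σ(formed) = 4862 kJ
ΔH = Σ(broken) − Σ(formed) = 5060 − 4862 = +198 kJ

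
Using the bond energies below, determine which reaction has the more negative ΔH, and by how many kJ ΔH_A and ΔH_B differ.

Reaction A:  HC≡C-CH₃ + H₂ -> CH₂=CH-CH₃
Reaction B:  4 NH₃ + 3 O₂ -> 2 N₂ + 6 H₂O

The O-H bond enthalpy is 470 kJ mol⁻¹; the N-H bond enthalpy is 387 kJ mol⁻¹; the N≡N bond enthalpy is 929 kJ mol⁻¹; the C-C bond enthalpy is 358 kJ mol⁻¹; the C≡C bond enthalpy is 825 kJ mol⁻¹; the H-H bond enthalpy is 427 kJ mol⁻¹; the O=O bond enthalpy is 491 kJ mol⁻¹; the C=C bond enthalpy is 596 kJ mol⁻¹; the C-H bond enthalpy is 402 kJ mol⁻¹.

Reaction B, by 1233 kJ

Reaction A:
  Bonds broken (reactants):
    C≡C: 1 × 825 = 825
    C-C: 1 × 358 = 358
    C-H: 4 × 402 = 1608
    H-H: 1 × 427 = 427
    Σ(broken) = 3218 kJ
  Bonds formed (products):
    C-C: 1 × 358 = 358
    C-H: 6 × 402 = 2412
    C=C: 1 × 596 = 596
    Σ(formed) = 3366 kJ
  ΔH_A = 3218 − 3366 = −148 kJ
Reaction B:
  Bonds broken (reactants):
    N-H: 12 × 387 = 4644
    O=O: 3 × 491 = 1473
    Σ(broken) = 6117 kJ
  Bonds formed (products):
    N≡N: 2 × 929 = 1858
    O-H: 12 × 470 = 5640
    Σ(formed) = 7498 kJ
  ΔH_B = 6117 − 7498 = −1381 kJ
ΔH_A − ΔH_B = +1233 kJ, so reaction B has the more negative ΔH; |ΔH_A − ΔH_B| = 1233 kJ.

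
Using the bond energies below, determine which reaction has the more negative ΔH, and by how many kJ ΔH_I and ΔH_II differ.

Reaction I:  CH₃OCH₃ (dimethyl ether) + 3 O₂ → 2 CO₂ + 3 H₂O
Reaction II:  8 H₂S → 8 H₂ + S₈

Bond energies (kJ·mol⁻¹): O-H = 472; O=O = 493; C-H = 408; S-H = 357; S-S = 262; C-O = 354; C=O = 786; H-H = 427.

Reaction I:
  Bonds broken (reactants):
    C-H: 6 × 408 = 2448
    C-O: 2 × 354 = 708
    O=O: 3 × 493 = 1479
    Σ(broken) = 4635 kJ
  Bonds formed (products):
    C=O: 4 × 786 = 3144
    O-H: 6 × 472 = 2832
    Σ(formed) = 5976 kJ
  ΔH_I = 4635 − 5976 = −1341 kJ
Reaction II:
  Bonds broken (reactants):
    S-H: 16 × 357 = 5712
    Σ(broken) = 5712 kJ
  Bonds formed (products):
    H-H: 8 × 427 = 3416
    S-S: 8 × 262 = 2096
    Σ(formed) = 5512 kJ
  ΔH_II = 5712 − 5512 = +200 kJ
ΔH_I − ΔH_II = −1541 kJ, so reaction I has the more negative ΔH; |ΔH_I − ΔH_II| = 1541 kJ.

Reaction I, by 1541 kJ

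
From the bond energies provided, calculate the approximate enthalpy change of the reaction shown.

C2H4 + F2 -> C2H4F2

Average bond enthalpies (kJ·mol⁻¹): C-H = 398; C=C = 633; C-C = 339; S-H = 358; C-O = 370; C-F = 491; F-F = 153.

ΔH ≈ −535 kJ

Bonds broken (reactants):
  C-H: 4 × 398 = 1592
  C=C: 1 × 633 = 633
  F-F: 1 × 153 = 153
  Σ(broken) = 2378 kJ
Bonds formed (products):
  C-C: 1 × 339 = 339
  C-F: 2 × 491 = 982
  C-H: 4 × 398 = 1592
  Σ(formed) = 2913 kJ
ΔH = Σ(broken) − Σ(formed) = 2378 − 2913 = −535 kJ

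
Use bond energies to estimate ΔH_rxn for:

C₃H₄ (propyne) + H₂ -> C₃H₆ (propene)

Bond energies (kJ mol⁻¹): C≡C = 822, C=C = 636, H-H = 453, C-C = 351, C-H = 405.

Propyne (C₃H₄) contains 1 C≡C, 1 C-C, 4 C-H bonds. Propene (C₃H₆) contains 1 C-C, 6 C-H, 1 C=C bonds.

Bonds broken (reactants):
  C≡C: 1 × 822 = 822
  C-C: 1 × 351 = 351
  C-H: 4 × 405 = 1620
  H-H: 1 × 453 = 453
  Σ(broken) = 3246 kJ
Bonds formed (products):
  C-C: 1 × 351 = 351
  C-H: 6 × 405 = 2430
  C=C: 1 × 636 = 636
  Σ(formed) = 3417 kJ
ΔH = Σ(broken) − Σ(formed) = 3246 − 3417 = −171 kJ

ΔH ≈ −171 kJ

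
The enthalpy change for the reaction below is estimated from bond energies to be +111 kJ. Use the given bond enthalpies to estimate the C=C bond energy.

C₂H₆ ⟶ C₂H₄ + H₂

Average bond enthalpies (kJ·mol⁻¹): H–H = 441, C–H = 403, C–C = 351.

D(C=C) ≈ 605 kJ/mol

Let D be the C=C bond energy.
Σ(broken) = 1×351 + 6×403 = 2769
Σ(formed) = 4×403 + 1×D + 1×441 = 2053 + D
ΔH = Σ(broken) − Σ(formed) = (2769) − (2053 + D) = +716 − D
Setting this equal to +111 kJ gives D = 605 kJ/mol.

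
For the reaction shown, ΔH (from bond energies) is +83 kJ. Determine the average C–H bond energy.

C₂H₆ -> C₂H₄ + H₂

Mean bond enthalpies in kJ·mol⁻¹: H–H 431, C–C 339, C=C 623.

Let D be the C–H bond energy.
Σ(broken) = 1×339 + 6×D = 339 + 6D
Σ(formed) = 4×D + 1×623 + 1×431 = 1054 + 4D
ΔH = Σ(broken) − Σ(formed) = (339 + 6D) − (1054 + 4D) = −715 + 2D
Setting this equal to +83 kJ gives 2D = 798, so D = 399 kJ/mol.

D(C–H) ≈ 399 kJ/mol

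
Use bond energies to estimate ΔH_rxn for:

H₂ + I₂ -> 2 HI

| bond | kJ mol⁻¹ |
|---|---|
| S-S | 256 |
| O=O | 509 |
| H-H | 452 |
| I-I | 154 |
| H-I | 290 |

Bonds broken (reactants):
  H-H: 1 × 452 = 452
  I-I: 1 × 154 = 154
  Σ(broken) = 606 kJ
Bonds formed (products):
  H-I: 2 × 290 = 580
  Σ(formed) = 580 kJ
ΔH = Σ(broken) − Σ(formed) = 606 − 580 = +26 kJ

ΔH ≈ +26 kJ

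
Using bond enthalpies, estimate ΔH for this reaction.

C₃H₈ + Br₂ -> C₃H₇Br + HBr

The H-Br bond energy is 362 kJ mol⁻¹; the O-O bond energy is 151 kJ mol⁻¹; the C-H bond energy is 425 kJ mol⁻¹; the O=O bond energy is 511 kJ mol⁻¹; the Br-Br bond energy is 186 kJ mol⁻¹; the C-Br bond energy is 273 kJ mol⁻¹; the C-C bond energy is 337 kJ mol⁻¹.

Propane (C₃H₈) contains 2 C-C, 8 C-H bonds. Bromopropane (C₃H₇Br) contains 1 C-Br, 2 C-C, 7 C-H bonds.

ΔH ≈ −24 kJ

Bonds broken (reactants):
  Br-Br: 1 × 186 = 186
  C-C: 2 × 337 = 674
  C-H: 8 × 425 = 3400
  Σ(broken) = 4260 kJ
Bonds formed (products):
  C-Br: 1 × 273 = 273
  C-C: 2 × 337 = 674
  C-H: 7 × 425 = 2975
  H-Br: 1 × 362 = 362
  Σ(formed) = 4284 kJ
ΔH = Σ(broken) − Σ(formed) = 4260 − 4284 = −24 kJ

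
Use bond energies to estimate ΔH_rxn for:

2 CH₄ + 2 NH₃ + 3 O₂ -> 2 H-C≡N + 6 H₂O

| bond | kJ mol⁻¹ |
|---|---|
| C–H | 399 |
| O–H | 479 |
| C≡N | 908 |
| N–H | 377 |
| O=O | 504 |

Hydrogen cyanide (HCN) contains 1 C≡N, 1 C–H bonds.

ΔH ≈ −1396 kJ

Bonds broken (reactants):
  C–H: 8 × 399 = 3192
  N–H: 6 × 377 = 2262
  O=O: 3 × 504 = 1512
  Σ(broken) = 6966 kJ
Bonds formed (products):
  C≡N: 2 × 908 = 1816
  C–H: 2 × 399 = 798
  O–H: 12 × 479 = 5748
  Σ(formed) = 8362 kJ
ΔH = Σ(broken) − Σ(formed) = 6966 − 8362 = −1396 kJ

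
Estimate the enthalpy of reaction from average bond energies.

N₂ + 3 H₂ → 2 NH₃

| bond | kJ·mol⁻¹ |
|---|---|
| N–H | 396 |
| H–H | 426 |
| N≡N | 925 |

Bonds broken (reactants):
  H–H: 3 × 426 = 1278
  N≡N: 1 × 925 = 925
  Σ(broken) = 2203 kJ
Bonds formed (products):
  N–H: 6 × 396 = 2376
  Σ(formed) = 2376 kJ
ΔH = Σ(broken) − Σ(formed) = 2203 − 2376 = −173 kJ

ΔH ≈ −173 kJ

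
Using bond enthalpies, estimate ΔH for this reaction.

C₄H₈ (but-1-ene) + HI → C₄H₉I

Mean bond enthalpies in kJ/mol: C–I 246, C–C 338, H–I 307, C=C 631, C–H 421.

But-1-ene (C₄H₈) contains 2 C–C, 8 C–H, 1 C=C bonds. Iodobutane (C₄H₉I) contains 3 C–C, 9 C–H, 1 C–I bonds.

ΔH ≈ −67 kJ

Bonds broken (reactants):
  C–C: 2 × 338 = 676
  C–H: 8 × 421 = 3368
  C=C: 1 × 631 = 631
  H–I: 1 × 307 = 307
  Σ(broken) = 4982 kJ
Bonds formed (products):
  C–C: 3 × 338 = 1014
  C–H: 9 × 421 = 3789
  C–I: 1 × 246 = 246
  Σ(formed) = 5049 kJ
ΔH = Σ(broken) − Σ(formed) = 4982 − 5049 = −67 kJ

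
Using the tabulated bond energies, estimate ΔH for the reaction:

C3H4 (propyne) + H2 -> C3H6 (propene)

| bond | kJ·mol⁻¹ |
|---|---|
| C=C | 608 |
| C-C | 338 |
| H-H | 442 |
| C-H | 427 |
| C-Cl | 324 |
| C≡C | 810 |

Bonds broken (reactants):
  C≡C: 1 × 810 = 810
  C-C: 1 × 338 = 338
  C-H: 4 × 427 = 1708
  H-H: 1 × 442 = 442
  Σ(broken) = 3298 kJ
Bonds formed (products):
  C-C: 1 × 338 = 338
  C-H: 6 × 427 = 2562
  C=C: 1 × 608 = 608
  Σ(formed) = 3508 kJ
ΔH = Σ(broken) − Σ(formed) = 3298 − 3508 = −210 kJ

ΔH ≈ −210 kJ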